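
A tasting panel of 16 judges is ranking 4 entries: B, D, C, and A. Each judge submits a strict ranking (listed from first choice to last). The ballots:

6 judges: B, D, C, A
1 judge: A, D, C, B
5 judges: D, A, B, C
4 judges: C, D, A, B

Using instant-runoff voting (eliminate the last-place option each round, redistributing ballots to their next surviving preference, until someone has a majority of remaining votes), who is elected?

Round 1: B 6, D 5, C 4, A 1. Eliminate A.
Round 2: B 6, D 6, C 4. Eliminate C.
Round 3: B 6, D 10. D has a majority.

D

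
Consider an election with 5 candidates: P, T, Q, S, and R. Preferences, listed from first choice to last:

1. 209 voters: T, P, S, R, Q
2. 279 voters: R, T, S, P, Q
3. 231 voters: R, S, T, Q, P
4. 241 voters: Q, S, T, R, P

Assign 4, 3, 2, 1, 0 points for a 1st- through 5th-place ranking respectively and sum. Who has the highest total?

T

P: 209·3 + 279·1 + 231·0 + 241·0 = 906
T: 209·4 + 279·3 + 231·2 + 241·2 = 2617
Q: 209·0 + 279·0 + 231·1 + 241·4 = 1195
S: 209·2 + 279·2 + 231·3 + 241·3 = 2392
R: 209·1 + 279·4 + 231·4 + 241·1 = 2490
T has the highest Borda score (2617).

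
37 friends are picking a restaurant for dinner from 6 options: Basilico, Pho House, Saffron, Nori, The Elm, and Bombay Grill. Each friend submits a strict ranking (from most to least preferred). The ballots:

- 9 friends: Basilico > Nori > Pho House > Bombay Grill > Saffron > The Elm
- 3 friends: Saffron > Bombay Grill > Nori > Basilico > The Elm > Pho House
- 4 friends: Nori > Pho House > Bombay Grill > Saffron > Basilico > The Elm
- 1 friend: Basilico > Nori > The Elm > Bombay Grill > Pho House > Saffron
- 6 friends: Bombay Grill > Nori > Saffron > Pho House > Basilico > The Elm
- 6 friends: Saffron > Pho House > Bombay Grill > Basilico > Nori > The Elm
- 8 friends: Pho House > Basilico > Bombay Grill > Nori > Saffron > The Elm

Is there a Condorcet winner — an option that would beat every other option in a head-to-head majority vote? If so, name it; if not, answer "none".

none

Checking pairwise contests:
Pho House beats Basilico 24–13.
Nori beats Pho House 23–14.
Pho House beats Saffron 22–15.
Basilico beats Nori 24–13.
Basilico beats The Elm 37–0.
Pho House beats Bombay Grill 27–10.
Every option loses at least one head-to-head, so there is no Condorcet winner.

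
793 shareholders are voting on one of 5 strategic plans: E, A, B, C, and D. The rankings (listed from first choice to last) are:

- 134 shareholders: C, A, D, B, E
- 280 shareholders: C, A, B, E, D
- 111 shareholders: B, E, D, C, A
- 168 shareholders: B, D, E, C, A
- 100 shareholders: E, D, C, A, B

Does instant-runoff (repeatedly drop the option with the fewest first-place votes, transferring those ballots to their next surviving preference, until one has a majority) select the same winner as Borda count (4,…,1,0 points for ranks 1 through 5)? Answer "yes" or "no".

Instant-runoff — R1 E 100, A 0, B 279, C 414, D 0 (C winner). Winner: C.
Borda — scores: E 1349, A 1342, B 1810, C 2135, D 1294. Winner: C.
The two methods agree.

yes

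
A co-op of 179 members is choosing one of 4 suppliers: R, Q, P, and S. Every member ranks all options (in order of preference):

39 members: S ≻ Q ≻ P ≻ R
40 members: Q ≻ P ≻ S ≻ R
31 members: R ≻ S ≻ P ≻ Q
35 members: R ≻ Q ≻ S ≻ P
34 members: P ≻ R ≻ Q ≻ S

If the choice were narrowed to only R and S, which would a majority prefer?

Voters preferring R to S: 100; preferring S to R: 79.
R wins the head-to-head.

R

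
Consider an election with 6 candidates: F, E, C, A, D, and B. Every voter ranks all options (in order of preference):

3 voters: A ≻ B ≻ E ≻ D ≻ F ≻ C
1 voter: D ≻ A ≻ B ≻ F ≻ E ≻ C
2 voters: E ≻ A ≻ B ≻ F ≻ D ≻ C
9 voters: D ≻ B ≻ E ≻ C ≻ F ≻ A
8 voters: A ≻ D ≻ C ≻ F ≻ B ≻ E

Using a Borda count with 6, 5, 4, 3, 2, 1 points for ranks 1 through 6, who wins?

F: 3·2 + 1·3 + 2·3 + 9·2 + 8·3 = 57
E: 3·4 + 1·2 + 2·6 + 9·4 + 8·1 = 70
C: 3·1 + 1·1 + 2·1 + 9·3 + 8·4 = 65
A: 3·6 + 1·5 + 2·5 + 9·1 + 8·6 = 90
D: 3·3 + 1·6 + 2·2 + 9·6 + 8·5 = 113
B: 3·5 + 1·4 + 2·4 + 9·5 + 8·2 = 88
D has the highest Borda score (113).

D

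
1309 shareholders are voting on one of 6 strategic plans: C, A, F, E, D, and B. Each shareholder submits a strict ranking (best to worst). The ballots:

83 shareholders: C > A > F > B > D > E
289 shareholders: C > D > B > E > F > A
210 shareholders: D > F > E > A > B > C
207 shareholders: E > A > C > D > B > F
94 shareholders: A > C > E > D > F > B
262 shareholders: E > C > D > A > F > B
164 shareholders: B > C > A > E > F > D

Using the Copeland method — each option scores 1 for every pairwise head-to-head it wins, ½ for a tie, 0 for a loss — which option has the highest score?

E

C: beats A, F, D, and B; loses to E → score 4.
A: beats F and B; loses to C, E, and D → score 2.
F: loses to C, A, E, D, and B → score 0.
E: beats C, A, F, D, and B → score 5.
D: beats A, F, and B; loses to C and E → score 3.
B: beats F; loses to C, A, E, and D → score 1.
E has the best pairwise record.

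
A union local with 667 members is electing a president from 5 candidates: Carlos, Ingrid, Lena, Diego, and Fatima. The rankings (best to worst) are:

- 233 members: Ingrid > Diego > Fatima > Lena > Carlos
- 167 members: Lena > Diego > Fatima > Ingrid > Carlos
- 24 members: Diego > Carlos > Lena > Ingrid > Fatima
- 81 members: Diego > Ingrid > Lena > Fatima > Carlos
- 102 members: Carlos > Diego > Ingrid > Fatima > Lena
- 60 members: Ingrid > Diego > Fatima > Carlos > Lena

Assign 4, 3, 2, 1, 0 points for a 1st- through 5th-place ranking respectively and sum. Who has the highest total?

Diego

Carlos: 233·0 + 167·0 + 24·3 + 81·0 + 102·4 + 60·1 = 540
Ingrid: 233·4 + 167·1 + 24·1 + 81·3 + 102·2 + 60·4 = 1810
Lena: 233·1 + 167·4 + 24·2 + 81·2 + 102·0 + 60·0 = 1111
Diego: 233·3 + 167·3 + 24·4 + 81·4 + 102·3 + 60·3 = 2106
Fatima: 233·2 + 167·2 + 24·0 + 81·1 + 102·1 + 60·2 = 1103
Diego has the highest Borda score (2106).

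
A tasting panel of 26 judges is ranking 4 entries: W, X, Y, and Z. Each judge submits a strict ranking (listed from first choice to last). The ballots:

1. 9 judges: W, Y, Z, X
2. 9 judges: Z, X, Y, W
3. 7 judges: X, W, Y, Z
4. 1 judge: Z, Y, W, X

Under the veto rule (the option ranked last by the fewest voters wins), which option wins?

Last-place votes: W 9, X 10, Y 0, Z 7.
Y is ranked last by the fewest voters, so Y wins.

Y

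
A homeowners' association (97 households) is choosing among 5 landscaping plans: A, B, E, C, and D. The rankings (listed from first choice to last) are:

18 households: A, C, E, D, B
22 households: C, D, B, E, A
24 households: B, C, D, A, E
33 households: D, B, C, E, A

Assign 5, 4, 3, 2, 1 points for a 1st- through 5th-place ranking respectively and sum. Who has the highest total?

A: 18·5 + 22·1 + 24·2 + 33·1 = 193
B: 18·1 + 22·3 + 24·5 + 33·4 = 336
E: 18·3 + 22·2 + 24·1 + 33·2 = 188
C: 18·4 + 22·5 + 24·4 + 33·3 = 377
D: 18·2 + 22·4 + 24·3 + 33·5 = 361
C has the highest Borda score (377).

C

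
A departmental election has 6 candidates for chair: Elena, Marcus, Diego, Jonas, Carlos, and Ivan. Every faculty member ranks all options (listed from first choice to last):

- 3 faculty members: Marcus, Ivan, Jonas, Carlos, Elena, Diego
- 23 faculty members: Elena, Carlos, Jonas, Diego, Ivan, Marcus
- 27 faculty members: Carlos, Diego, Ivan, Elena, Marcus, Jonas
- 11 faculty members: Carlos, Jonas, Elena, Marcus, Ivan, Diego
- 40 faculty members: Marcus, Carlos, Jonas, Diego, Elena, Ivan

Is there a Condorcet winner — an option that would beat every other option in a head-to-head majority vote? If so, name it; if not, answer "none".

Carlos

Carlos vs Elena: 81–23 for Carlos.
Carlos vs Marcus: 61–43 for Carlos.
Carlos vs Diego: 104–0 for Carlos.
Carlos vs Jonas: 101–3 for Carlos.
Carlos vs Ivan: 101–3 for Carlos.
Carlos beats every other option head-to-head.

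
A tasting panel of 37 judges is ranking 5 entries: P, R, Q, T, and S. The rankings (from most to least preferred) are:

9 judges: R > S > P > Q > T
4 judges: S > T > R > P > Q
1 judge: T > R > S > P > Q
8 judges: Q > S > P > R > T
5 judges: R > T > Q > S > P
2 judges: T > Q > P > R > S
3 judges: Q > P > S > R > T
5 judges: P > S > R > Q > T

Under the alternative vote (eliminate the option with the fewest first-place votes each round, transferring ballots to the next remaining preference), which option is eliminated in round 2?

S

Round 1: P 5, R 14, Q 11, T 3, S 4. Eliminate T.
Round 2: P 5, R 15, Q 13, S 4. Eliminate S.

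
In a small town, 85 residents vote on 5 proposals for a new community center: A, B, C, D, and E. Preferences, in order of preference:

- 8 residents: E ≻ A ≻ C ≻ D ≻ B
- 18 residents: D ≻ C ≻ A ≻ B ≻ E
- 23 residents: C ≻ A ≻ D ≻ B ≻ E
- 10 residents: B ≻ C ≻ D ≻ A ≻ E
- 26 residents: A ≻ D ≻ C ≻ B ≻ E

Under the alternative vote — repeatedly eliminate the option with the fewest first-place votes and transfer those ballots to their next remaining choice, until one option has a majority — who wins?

C

Round 1: A 26, B 10, C 23, D 18, E 8. Eliminate E.
Round 2: A 34, B 10, C 23, D 18. Eliminate B.
Round 3: A 34, C 33, D 18. Eliminate D.
Round 4: A 34, C 51. C has a majority.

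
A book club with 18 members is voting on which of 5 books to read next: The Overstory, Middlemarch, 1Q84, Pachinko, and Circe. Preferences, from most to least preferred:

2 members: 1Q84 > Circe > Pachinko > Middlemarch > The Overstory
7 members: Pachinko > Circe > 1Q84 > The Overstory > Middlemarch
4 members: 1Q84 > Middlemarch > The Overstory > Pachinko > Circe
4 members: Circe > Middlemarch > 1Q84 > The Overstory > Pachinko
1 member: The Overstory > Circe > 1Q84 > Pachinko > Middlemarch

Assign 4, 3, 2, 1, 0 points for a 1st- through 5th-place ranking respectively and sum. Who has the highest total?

The Overstory: 2·0 + 7·1 + 4·2 + 4·1 + 1·4 = 23
Middlemarch: 2·1 + 7·0 + 4·3 + 4·3 + 1·0 = 26
1Q84: 2·4 + 7·2 + 4·4 + 4·2 + 1·2 = 48
Pachinko: 2·2 + 7·4 + 4·1 + 4·0 + 1·1 = 37
Circe: 2·3 + 7·3 + 4·0 + 4·4 + 1·3 = 46
1Q84 has the highest Borda score (48).

1Q84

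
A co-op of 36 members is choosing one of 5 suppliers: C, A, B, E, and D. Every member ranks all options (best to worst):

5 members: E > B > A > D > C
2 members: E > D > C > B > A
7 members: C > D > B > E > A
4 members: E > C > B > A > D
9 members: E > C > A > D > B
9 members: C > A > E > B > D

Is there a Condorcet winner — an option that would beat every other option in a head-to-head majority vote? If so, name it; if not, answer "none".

E vs C: 20–16 for E.
E vs A: 27–9 for E.
E vs B: 29–7 for E.
E vs D: 29–7 for E.
E beats every other option head-to-head.

E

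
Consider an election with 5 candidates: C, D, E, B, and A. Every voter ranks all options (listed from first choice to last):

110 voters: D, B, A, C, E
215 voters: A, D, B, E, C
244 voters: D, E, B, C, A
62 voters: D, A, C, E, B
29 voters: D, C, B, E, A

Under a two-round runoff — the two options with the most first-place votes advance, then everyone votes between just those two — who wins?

D

Round 1 first-place votes: C 0, D 445, E 0, B 0, A 215.
D and A advance.
Runoff: D is preferred to A by 445 voters; A by 215.
D wins the runoff.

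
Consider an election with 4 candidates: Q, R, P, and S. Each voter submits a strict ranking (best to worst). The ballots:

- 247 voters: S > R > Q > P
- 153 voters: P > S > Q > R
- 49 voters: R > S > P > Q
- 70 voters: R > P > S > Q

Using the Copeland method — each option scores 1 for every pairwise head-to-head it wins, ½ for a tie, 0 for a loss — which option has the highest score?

Q: loses to R, P, and S → score 0.
R: beats Q and P; loses to S → score 2.
P: beats Q; loses to R and S → score 1.
S: beats Q, R, and P → score 3.
S has the best pairwise record.

S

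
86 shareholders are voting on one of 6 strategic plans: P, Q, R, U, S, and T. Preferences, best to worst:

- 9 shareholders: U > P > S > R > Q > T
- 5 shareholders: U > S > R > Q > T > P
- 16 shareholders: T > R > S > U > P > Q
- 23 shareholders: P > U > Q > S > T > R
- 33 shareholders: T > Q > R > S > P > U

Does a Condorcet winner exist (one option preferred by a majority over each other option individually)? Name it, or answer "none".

T vs P: 54–32 for T.
T vs Q: 49–37 for T.
T vs R: 72–14 for T.
T vs U: 49–37 for T.
T vs S: 49–37 for T.
T beats every other option head-to-head.

T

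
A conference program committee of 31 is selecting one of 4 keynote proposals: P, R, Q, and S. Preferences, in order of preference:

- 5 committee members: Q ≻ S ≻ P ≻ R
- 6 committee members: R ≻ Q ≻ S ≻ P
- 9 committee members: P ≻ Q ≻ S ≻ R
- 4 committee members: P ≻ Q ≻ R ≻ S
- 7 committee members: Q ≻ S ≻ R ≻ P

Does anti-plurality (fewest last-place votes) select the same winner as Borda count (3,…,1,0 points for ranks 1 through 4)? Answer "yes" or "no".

yes

Anti-plurality — last-place votes: P 13, R 14, Q 0, S 4. Winner: Q.
Borda — scores: P 44, R 29, Q 74, S 39. Winner: Q.
The two methods agree.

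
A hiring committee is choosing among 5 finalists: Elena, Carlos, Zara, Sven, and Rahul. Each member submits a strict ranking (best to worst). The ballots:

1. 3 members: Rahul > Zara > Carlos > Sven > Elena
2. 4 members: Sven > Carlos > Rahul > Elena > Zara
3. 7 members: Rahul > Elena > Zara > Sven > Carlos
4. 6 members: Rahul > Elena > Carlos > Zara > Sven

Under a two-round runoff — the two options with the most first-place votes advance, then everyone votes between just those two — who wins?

Round 1 first-place votes: Elena 0, Carlos 0, Zara 0, Sven 4, Rahul 16.
Rahul and Sven advance.
Runoff: Rahul is preferred to Sven by 16 voters; Sven by 4.
Rahul wins the runoff.

Rahul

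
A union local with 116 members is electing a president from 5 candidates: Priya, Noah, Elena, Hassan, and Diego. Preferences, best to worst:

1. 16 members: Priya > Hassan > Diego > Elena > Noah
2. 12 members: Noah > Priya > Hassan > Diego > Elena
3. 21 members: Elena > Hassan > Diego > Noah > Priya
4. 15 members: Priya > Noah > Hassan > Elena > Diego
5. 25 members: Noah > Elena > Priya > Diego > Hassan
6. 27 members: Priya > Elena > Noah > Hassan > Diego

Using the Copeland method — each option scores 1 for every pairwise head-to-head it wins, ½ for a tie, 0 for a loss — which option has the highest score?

Priya

Priya: beats Elena, Hassan, and Diego; ties Noah → score 3.5.
Noah: beats Hassan and Diego; ties Priya; loses to Elena → score 2.5.
Elena: beats Noah, Hassan, and Diego; loses to Priya → score 3.
Hassan: beats Diego; loses to Priya, Noah, and Elena → score 1.
Diego: loses to Priya, Noah, Elena, and Hassan → score 0.
Priya has the best pairwise record.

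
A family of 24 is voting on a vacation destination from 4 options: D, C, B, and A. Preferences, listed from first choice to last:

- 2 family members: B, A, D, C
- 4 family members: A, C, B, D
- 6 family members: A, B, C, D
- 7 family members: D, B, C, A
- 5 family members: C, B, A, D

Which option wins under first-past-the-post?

A

First-place votes: D 7, C 5, B 2, A 10.
A has the most first-place votes.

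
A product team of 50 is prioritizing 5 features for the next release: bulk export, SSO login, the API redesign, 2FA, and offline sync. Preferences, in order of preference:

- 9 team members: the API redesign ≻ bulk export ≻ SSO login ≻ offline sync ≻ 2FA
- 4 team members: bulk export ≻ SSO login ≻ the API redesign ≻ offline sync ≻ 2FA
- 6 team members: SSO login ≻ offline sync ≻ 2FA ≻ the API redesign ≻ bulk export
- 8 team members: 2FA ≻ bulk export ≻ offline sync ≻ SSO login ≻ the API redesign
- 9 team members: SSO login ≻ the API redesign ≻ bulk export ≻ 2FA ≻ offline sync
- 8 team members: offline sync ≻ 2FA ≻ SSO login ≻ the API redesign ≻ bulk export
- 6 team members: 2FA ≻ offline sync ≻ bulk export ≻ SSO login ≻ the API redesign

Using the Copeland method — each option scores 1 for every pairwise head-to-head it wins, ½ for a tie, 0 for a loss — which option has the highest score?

SSO login

bulk export: beats SSO login and offline sync; loses to the API redesign and 2FA → score 2.
SSO login: beats the API redesign, 2FA, and offline sync; loses to bulk export → score 3.
the API redesign: beats bulk export; loses to SSO login, 2FA, and offline sync → score 1.
2FA: beats bulk export and the API redesign; loses to SSO login and offline sync → score 2.
offline sync: beats the API redesign and 2FA; loses to bulk export and SSO login → score 2.
SSO login has the best pairwise record.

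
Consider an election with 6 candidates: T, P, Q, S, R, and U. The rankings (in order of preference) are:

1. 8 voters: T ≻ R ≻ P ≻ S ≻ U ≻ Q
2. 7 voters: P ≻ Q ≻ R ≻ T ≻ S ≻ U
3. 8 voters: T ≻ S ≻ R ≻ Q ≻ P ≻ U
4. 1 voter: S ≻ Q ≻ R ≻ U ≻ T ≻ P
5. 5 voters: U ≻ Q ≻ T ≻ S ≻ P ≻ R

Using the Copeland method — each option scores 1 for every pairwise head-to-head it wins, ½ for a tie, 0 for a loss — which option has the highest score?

T: beats P, Q, S, R, and U → score 5.
P: beats Q, S, and U; loses to T and R → score 3.
Q: beats U; loses to T, P, S, and R → score 1.
S: beats Q and U; loses to T, P, and R → score 2.
R: beats P, Q, S, and U; loses to T → score 4.
U: loses to T, P, Q, S, and R → score 0.
T has the best pairwise record.

T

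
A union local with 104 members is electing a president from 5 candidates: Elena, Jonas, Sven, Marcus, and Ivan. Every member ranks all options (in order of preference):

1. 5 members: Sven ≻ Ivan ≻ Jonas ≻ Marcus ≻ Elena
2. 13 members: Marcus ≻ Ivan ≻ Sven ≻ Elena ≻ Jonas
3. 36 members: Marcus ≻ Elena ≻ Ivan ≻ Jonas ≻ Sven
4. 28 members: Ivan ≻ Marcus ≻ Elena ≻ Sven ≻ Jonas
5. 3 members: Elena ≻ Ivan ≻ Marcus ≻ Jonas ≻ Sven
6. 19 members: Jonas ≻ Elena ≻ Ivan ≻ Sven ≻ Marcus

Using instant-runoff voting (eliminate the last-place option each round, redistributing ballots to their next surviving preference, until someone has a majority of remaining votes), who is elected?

Ivan

Round 1: Elena 3, Jonas 19, Sven 5, Marcus 49, Ivan 28. Eliminate Elena.
Round 2: Jonas 19, Sven 5, Marcus 49, Ivan 31. Eliminate Sven.
Round 3: Jonas 19, Marcus 49, Ivan 36. Eliminate Jonas.
Round 4: Marcus 49, Ivan 55. Ivan has a majority.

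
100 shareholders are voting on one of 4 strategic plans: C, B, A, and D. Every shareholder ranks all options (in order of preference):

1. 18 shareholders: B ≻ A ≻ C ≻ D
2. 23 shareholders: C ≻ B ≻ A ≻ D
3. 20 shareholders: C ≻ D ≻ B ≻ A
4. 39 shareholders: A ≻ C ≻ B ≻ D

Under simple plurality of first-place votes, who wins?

First-place votes: C 43, B 18, A 39, D 0.
C has the most first-place votes.

C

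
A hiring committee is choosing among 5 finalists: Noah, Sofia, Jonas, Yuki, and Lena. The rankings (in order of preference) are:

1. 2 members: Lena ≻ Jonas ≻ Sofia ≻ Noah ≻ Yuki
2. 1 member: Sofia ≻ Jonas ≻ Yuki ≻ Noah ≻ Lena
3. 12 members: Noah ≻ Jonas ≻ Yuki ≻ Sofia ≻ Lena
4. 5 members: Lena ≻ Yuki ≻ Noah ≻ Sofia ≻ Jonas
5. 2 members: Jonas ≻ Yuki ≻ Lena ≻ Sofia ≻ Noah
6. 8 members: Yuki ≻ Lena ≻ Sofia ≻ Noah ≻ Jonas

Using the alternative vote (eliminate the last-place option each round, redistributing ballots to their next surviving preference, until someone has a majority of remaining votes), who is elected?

Yuki

Round 1: Noah 12, Sofia 1, Jonas 2, Yuki 8, Lena 7. Eliminate Sofia.
Round 2: Noah 12, Jonas 3, Yuki 8, Lena 7. Eliminate Jonas.
Round 3: Noah 12, Yuki 11, Lena 7. Eliminate Lena.
Round 4: Noah 14, Yuki 16. Yuki has a majority.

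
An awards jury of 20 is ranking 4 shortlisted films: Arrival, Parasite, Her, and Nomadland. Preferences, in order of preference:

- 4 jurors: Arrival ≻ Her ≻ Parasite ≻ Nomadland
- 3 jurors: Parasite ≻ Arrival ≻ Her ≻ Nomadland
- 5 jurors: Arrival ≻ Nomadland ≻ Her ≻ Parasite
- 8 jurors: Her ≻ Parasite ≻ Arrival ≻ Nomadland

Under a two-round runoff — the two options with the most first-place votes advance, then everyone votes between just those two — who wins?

Round 1 first-place votes: Arrival 9, Parasite 3, Her 8, Nomadland 0.
Arrival and Her advance.
Runoff: Arrival is preferred to Her by 12 voters; Her by 8.
Arrival wins the runoff.

Arrival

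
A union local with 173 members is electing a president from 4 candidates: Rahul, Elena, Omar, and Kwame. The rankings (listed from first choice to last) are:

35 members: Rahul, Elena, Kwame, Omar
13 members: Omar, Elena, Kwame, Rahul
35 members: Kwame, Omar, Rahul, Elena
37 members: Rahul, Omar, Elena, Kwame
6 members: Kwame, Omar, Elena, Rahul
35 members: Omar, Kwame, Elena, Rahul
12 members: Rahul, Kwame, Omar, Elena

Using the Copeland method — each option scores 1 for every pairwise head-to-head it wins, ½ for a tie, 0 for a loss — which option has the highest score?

Kwame

Rahul: beats Elena; loses to Omar and Kwame → score 1.
Elena: loses to Rahul, Omar, and Kwame → score 0.
Omar: beats Rahul and Elena; loses to Kwame → score 2.
Kwame: beats Rahul, Elena, and Omar → score 3.
Kwame has the best pairwise record.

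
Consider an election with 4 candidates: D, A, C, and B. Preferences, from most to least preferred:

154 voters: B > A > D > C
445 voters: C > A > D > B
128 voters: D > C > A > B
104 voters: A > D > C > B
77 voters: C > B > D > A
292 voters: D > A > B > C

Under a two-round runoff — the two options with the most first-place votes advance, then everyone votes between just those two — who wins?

Round 1 first-place votes: D 420, A 104, C 522, B 154.
C and D advance.
Runoff: C is preferred to D by 522 voters; D by 678.
D wins the runoff.

D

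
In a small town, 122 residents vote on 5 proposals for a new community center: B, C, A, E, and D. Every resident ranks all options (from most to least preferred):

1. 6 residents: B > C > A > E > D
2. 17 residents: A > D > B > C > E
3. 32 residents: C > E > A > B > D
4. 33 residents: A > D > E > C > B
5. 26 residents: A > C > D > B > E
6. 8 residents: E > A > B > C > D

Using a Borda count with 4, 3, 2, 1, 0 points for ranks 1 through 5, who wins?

A

B: 6·4 + 17·2 + 32·1 + 33·0 + 26·1 + 8·2 = 132
C: 6·3 + 17·1 + 32·4 + 33·1 + 26·3 + 8·1 = 282
A: 6·2 + 17·4 + 32·2 + 33·4 + 26·4 + 8·3 = 404
E: 6·1 + 17·0 + 32·3 + 33·2 + 26·0 + 8·4 = 200
D: 6·0 + 17·3 + 32·0 + 33·3 + 26·2 + 8·0 = 202
A has the highest Borda score (404).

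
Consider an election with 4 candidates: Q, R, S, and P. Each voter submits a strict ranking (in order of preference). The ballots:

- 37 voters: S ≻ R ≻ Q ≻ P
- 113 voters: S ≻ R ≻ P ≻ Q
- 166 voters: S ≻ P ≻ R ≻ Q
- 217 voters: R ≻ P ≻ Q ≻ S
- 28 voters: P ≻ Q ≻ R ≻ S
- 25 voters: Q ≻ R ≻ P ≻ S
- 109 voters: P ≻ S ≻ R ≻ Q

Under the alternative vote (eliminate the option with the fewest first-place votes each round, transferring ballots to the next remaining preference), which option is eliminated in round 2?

P

Round 1: Q 25, R 217, S 316, P 137. Eliminate Q.
Round 2: R 242, S 316, P 137. Eliminate P.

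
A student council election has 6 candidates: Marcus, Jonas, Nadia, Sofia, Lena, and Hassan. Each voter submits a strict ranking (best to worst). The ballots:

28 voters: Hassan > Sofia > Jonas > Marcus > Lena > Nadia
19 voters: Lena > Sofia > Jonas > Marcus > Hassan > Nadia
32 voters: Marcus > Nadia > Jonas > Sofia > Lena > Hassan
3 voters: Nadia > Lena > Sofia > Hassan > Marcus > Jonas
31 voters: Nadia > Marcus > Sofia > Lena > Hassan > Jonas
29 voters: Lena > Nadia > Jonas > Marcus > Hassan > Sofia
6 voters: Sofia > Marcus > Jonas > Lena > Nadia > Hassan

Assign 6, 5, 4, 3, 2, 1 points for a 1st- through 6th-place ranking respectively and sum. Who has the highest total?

Marcus: 28·3 + 19·3 + 32·6 + 3·2 + 31·5 + 29·3 + 6·5 = 611
Jonas: 28·4 + 19·4 + 32·4 + 3·1 + 31·1 + 29·4 + 6·4 = 490
Nadia: 28·1 + 19·1 + 32·5 + 3·6 + 31·6 + 29·5 + 6·2 = 568
Sofia: 28·5 + 19·5 + 32·3 + 3·4 + 31·4 + 29·1 + 6·6 = 532
Lena: 28·2 + 19·6 + 32·2 + 3·5 + 31·3 + 29·6 + 6·3 = 534
Hassan: 28·6 + 19·2 + 32·1 + 3·3 + 31·2 + 29·2 + 6·1 = 373
Marcus has the highest Borda score (611).

Marcus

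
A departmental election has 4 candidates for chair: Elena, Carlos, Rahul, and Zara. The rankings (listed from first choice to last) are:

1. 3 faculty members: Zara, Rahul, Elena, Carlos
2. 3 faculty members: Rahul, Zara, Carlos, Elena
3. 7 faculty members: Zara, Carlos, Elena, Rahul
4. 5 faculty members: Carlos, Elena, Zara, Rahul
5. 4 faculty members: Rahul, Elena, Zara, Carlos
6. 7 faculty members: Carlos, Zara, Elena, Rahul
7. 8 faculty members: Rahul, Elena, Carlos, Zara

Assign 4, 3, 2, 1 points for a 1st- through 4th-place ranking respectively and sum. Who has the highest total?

Elena: 3·2 + 3·1 + 7·2 + 5·3 + 4·3 + 7·2 + 8·3 = 88
Carlos: 3·1 + 3·2 + 7·3 + 5·4 + 4·1 + 7·4 + 8·2 = 98
Rahul: 3·3 + 3·4 + 7·1 + 5·1 + 4·4 + 7·1 + 8·4 = 88
Zara: 3·4 + 3·3 + 7·4 + 5·2 + 4·2 + 7·3 + 8·1 = 96
Carlos has the highest Borda score (98).

Carlos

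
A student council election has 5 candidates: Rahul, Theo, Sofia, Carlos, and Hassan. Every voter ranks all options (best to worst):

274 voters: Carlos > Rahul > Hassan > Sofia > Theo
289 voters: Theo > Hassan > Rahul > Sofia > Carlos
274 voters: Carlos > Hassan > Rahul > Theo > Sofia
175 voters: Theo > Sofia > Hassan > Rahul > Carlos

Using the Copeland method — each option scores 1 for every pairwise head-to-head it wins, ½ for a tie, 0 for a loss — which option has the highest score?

Carlos

Rahul: beats Theo and Sofia; loses to Carlos and Hassan → score 2.
Theo: beats Sofia; loses to Rahul, Carlos, and Hassan → score 1.
Sofia: loses to Rahul, Theo, Carlos, and Hassan → score 0.
Carlos: beats Rahul, Theo, Sofia, and Hassan → score 4.
Hassan: beats Rahul, Theo, and Sofia; loses to Carlos → score 3.
Carlos has the best pairwise record.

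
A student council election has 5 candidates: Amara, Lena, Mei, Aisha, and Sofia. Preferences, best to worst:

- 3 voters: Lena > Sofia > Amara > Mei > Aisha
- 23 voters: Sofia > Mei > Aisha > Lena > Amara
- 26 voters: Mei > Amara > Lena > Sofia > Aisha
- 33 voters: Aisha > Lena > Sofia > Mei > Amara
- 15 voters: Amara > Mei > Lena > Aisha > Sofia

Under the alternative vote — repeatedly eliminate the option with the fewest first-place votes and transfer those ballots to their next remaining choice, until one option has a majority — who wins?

Round 1: Amara 15, Lena 3, Mei 26, Aisha 33, Sofia 23. Eliminate Lena.
Round 2: Amara 15, Mei 26, Aisha 33, Sofia 26. Eliminate Amara.
Round 3: Mei 41, Aisha 33, Sofia 26. Eliminate Sofia.
Round 4: Mei 67, Aisha 33. Mei has a majority.

Mei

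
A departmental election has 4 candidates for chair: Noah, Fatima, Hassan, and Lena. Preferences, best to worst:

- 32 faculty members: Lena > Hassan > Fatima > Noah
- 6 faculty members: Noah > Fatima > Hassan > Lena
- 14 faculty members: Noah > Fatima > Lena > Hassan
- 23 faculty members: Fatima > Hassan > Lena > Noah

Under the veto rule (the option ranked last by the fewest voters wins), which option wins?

Last-place votes: Noah 55, Fatima 0, Hassan 14, Lena 6.
Fatima is ranked last by the fewest voters, so Fatima wins.

Fatima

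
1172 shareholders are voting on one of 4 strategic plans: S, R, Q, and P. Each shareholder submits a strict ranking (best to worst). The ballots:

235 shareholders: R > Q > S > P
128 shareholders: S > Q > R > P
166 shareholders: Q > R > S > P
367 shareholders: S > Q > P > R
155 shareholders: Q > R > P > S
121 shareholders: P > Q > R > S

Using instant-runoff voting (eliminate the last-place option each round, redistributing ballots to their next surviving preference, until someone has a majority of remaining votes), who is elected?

Q

Round 1: S 495, R 235, Q 321, P 121. Eliminate P.
Round 2: S 495, R 235, Q 442. Eliminate R.
Round 3: S 495, Q 677. Q has a majority.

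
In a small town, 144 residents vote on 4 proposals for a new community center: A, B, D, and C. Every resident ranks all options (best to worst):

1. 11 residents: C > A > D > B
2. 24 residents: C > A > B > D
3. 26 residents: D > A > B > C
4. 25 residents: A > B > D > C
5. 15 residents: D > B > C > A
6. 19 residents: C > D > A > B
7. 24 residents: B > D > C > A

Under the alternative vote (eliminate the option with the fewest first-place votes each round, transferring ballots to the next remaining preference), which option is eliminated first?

Round 1: A 25, B 24, D 41, C 54. Eliminate B.

B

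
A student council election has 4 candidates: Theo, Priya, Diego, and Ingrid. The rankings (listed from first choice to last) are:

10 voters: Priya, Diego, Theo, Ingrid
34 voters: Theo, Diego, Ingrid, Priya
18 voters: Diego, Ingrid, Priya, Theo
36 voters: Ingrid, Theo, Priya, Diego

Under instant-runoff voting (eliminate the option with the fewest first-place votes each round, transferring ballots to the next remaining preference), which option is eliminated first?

Priya

Round 1: Theo 34, Priya 10, Diego 18, Ingrid 36. Eliminate Priya.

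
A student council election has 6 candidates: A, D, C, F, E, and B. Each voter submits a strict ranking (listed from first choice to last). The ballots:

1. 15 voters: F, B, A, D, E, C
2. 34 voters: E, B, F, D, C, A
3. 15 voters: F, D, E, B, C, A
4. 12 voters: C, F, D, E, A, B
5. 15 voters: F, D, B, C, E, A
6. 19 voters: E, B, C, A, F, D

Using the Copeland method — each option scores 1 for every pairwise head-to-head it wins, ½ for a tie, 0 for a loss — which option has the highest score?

A: loses to D, C, F, E, and B → score 0.
D: beats A, C, and E; loses to F and B → score 3.
C: beats A; loses to D, F, E, and B → score 1.
F: beats A, D, C, E, and B → score 5.
E: beats A, C, and B; loses to D and F → score 3.
B: beats A, D, and C; loses to F and E → score 3.
F has the best pairwise record.

F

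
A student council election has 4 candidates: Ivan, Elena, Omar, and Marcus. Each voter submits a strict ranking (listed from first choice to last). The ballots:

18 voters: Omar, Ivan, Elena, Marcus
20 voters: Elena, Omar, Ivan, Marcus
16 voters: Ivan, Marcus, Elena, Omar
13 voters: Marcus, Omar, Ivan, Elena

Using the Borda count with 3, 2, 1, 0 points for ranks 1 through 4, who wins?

Omar

Ivan: 18·2 + 20·1 + 16·3 + 13·1 = 117
Elena: 18·1 + 20·3 + 16·1 + 13·0 = 94
Omar: 18·3 + 20·2 + 16·0 + 13·2 = 120
Marcus: 18·0 + 20·0 + 16·2 + 13·3 = 71
Omar has the highest Borda score (120).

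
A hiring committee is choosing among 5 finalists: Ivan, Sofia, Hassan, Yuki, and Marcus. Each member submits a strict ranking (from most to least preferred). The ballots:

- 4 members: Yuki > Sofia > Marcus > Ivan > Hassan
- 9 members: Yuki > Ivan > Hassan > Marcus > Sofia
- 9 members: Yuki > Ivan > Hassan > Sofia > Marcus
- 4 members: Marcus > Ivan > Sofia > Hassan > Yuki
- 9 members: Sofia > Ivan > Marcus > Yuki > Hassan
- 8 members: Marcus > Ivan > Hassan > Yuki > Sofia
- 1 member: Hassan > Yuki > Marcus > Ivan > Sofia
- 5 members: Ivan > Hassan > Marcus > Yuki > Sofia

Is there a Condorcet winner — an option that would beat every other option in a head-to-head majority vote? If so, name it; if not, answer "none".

Ivan vs Sofia: 36–13 for Ivan.
Ivan vs Hassan: 48–1 for Ivan.
Ivan vs Yuki: 26–23 for Ivan.
Ivan vs Marcus: 32–17 for Ivan.
Ivan beats every other option head-to-head.

Ivan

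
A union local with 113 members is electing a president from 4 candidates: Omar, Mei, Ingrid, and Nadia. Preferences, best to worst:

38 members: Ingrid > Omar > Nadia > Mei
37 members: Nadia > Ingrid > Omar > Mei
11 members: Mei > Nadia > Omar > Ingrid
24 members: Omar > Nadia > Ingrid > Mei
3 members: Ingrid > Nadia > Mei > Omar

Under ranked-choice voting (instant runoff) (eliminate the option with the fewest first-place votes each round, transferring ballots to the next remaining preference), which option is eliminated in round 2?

Omar

Round 1: Omar 24, Mei 11, Ingrid 41, Nadia 37. Eliminate Mei.
Round 2: Omar 24, Ingrid 41, Nadia 48. Eliminate Omar.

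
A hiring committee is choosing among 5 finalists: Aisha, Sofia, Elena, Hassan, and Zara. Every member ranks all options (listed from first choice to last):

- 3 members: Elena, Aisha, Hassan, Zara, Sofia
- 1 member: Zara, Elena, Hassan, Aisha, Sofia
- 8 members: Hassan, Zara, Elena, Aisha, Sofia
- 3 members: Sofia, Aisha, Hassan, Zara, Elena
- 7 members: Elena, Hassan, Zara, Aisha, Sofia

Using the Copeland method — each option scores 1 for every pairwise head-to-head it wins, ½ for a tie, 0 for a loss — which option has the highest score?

Hassan

Aisha: beats Sofia; loses to Elena, Hassan, and Zara → score 1.
Sofia: loses to Aisha, Elena, Hassan, and Zara → score 0.
Elena: beats Aisha and Sofia; ties Hassan; loses to Zara → score 2.5.
Hassan: beats Aisha, Sofia, and Zara; ties Elena → score 3.5.
Zara: beats Aisha, Sofia, and Elena; loses to Hassan → score 3.
Hassan has the best pairwise record.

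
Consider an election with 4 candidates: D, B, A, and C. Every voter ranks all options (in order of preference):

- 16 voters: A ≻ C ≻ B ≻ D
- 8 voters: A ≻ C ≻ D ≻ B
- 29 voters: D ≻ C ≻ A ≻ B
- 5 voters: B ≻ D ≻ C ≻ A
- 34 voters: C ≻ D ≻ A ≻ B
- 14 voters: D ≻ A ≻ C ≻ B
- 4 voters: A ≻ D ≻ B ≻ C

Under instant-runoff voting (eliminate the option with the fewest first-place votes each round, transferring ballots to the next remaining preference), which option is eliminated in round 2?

Round 1: D 43, B 5, A 28, C 34. Eliminate B.
Round 2: D 48, A 28, C 34. Eliminate A.

A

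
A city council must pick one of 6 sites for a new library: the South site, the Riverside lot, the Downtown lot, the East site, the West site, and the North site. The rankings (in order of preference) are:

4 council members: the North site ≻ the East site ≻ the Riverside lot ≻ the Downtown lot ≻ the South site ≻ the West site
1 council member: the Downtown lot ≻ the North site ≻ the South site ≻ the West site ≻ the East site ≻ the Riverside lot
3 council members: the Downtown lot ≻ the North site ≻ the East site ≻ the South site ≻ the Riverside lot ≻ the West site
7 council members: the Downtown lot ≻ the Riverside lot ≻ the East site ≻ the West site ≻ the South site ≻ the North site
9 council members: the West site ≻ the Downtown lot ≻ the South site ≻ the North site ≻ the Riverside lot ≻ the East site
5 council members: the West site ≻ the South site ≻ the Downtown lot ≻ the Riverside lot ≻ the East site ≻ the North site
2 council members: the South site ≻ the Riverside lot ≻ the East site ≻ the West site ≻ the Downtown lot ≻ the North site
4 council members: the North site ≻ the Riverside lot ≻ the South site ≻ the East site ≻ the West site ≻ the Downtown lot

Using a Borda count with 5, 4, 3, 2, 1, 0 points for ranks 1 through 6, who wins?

the Downtown lot

the South site: 4·1 + 1·3 + 3·2 + 7·1 + 9·3 + 5·4 + 2·5 + 4·3 = 89
the Riverside lot: 4·3 + 1·0 + 3·1 + 7·4 + 9·1 + 5·2 + 2·4 + 4·4 = 86
the Downtown lot: 4·2 + 1·5 + 3·5 + 7·5 + 9·4 + 5·3 + 2·1 + 4·0 = 116
the East site: 4·4 + 1·1 + 3·3 + 7·3 + 9·0 + 5·1 + 2·3 + 4·2 = 66
the West site: 4·0 + 1·2 + 3·0 + 7·2 + 9·5 + 5·5 + 2·2 + 4·1 = 94
the North site: 4·5 + 1·4 + 3·4 + 7·0 + 9·2 + 5·0 + 2·0 + 4·5 = 74
the Downtown lot has the highest Borda score (116).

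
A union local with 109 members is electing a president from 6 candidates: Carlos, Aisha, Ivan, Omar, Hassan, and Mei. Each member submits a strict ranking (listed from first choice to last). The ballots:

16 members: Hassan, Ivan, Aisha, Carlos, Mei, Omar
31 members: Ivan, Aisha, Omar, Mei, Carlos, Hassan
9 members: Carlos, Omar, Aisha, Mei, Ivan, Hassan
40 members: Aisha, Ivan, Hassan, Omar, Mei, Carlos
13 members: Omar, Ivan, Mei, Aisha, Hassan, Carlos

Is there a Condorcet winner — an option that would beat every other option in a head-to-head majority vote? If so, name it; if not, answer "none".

Ivan

Ivan vs Carlos: 100–9 for Ivan.
Ivan vs Aisha: 60–49 for Ivan.
Ivan vs Omar: 87–22 for Ivan.
Ivan vs Hassan: 93–16 for Ivan.
Ivan vs Mei: 100–9 for Ivan.
Ivan beats every other option head-to-head.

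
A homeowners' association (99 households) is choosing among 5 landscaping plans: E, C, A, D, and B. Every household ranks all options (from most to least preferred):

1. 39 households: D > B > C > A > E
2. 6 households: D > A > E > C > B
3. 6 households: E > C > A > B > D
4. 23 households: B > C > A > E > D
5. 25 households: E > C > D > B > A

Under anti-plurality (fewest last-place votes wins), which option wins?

C

Last-place votes: E 39, C 0, A 25, D 29, B 6.
C is ranked last by the fewest voters, so C wins.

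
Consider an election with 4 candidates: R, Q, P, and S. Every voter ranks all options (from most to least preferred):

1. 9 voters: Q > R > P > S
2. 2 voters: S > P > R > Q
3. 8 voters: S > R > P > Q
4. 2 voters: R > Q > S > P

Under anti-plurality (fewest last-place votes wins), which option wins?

Last-place votes: R 0, Q 10, P 2, S 9.
R is ranked last by the fewest voters, so R wins.

R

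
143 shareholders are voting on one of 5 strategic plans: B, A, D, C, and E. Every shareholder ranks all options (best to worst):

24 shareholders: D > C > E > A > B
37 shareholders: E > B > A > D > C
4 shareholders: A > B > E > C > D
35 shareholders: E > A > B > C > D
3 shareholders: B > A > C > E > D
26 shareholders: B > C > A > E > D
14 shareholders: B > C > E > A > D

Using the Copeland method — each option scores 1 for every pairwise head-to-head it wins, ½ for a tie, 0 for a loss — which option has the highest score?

B: beats A, D, and C; loses to E → score 3.
A: beats D and C; loses to B and E → score 2.
D: loses to B, A, C, and E → score 0.
C: beats D; loses to B, A, and E → score 1.
E: beats B, A, D, and C → score 4.
E has the best pairwise record.

E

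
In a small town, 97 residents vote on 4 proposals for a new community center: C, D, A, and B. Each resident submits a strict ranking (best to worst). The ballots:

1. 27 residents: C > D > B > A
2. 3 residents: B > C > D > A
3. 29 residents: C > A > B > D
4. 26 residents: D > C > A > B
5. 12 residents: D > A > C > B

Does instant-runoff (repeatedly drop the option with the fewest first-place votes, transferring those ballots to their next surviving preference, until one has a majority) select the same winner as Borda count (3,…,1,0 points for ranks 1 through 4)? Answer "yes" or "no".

yes

Instant-runoff — R1 C 56, D 38, A 0, B 3 (C winner). Winner: C.
Borda — scores: C 238, D 171, A 108, B 65. Winner: C.
The two methods agree.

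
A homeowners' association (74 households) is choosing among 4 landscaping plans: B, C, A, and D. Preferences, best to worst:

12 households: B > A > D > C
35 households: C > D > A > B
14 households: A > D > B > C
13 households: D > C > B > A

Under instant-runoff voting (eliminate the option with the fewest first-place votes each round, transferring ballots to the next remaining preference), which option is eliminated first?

B

Round 1: B 12, C 35, A 14, D 13. Eliminate B.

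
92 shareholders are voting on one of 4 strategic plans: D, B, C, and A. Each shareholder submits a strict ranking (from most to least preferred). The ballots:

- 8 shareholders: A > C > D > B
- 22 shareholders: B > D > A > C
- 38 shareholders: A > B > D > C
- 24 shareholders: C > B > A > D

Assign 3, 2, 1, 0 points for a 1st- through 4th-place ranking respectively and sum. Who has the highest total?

D: 8·1 + 22·2 + 38·1 + 24·0 = 90
B: 8·0 + 22·3 + 38·2 + 24·2 = 190
C: 8·2 + 22·0 + 38·0 + 24·3 = 88
A: 8·3 + 22·1 + 38·3 + 24·1 = 184
B has the highest Borda score (190).

B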